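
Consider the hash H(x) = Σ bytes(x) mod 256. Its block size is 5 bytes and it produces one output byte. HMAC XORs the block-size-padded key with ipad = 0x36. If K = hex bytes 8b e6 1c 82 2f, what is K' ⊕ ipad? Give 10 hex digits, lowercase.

Key hex bytes 8b e6 1c 82 2f is exactly B = 5 bytes: K' = 8b e6 1c 82 2f.
XOR each byte with 0x36: 8b⊕36=bd, e6⊕36=d0, 1c⊕36=2a, 82⊕36=b4, 2f⊕36=19.

bdd02ab419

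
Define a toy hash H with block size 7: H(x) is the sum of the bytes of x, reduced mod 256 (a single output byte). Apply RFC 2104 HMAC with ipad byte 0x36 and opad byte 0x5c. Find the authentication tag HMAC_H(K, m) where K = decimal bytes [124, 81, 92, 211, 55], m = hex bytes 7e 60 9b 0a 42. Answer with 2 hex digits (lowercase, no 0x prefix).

Key decimal bytes [124, 81, 92, 211, 55] = 7c 51 5c d3 37 is 5 bytes ≤ B = 7; zero-pad to 7 bytes: K' = 7c 51 5c d3 37 00 00.
K' ⊕ ipad = 4a 67 6a e5 01 36 36.  K' ⊕ opad = 20 0d 00 8f 6b 5c 5c.
Inner input = (K'⊕ipad) ∥ m = 4a 67 6a e5 01 36 36 ∥ 7e 60 9b 0a 42.
Inner hash: sum = 74+103+106+229+1+54+54+126+96+155+10+66 = 1074; mod 256 = 50 → 32.
Outer input = (K'⊕opad) ∥ inner = 20 0d 00 8f 6b 5c 5c ∥ 32.
Outer hash (tag): sum = 32+13+0+143+107+92+92+50 = 529; mod 256 = 17 → 11.

11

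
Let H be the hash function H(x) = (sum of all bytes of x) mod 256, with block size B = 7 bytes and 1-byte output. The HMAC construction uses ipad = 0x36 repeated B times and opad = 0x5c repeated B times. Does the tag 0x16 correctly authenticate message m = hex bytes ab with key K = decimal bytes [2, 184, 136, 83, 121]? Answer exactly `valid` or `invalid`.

invalid

Key decimal bytes [2, 184, 136, 83, 121] = 02 b8 88 53 79 is 5 bytes ≤ B = 7; zero-pad to 7 bytes: K' = 02 b8 88 53 79 00 00.
K' ⊕ ipad = 34 8e be 65 4f 36 36; K' ⊕ opad = 5e e4 d4 0f 25 5c 5c.
Inner hash: sum = 52+142+190+101+79+54+54+171 = 843; mod 256 = 75 → 4b.
Outer hash (recomputed tag): sum = 94+228+212+15+37+92+92+75 = 845; mod 256 = 77 → 4d.
Recomputed tag = 4d; claimed = 16 → mismatch.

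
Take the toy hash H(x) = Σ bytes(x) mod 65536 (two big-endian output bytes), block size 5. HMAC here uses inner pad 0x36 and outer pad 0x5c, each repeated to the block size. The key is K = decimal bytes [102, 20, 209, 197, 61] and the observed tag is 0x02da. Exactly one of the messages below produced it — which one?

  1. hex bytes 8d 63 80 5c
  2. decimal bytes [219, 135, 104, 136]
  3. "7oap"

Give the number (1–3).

3

Key decimal bytes [102, 20, 209, 197, 61] = 66 14 d1 c5 3d is exactly B = 5 bytes: K' = 66 14 d1 c5 3d.
K' ⊕ ipad = 50 22 e7 f3 0b; K' ⊕ opad = 3a 48 8d 99 61.
m1: inner = H(50 22 e7 f3 0b 8d 63 80 5c) = 04 23; tag = H(3a 48 8d 99 61 04 23) = 0230
m2: inner = H(50 22 e7 f3 0b db 87 68 88) = 04 a9; tag = H(3a 48 8d 99 61 04 a9) = 02b6
m3: inner = H(50 22 e7 f3 0b 37 6f 61 70) = 03 ce; tag = H(3a 48 8d 99 61 03 ce) = 02da ← matches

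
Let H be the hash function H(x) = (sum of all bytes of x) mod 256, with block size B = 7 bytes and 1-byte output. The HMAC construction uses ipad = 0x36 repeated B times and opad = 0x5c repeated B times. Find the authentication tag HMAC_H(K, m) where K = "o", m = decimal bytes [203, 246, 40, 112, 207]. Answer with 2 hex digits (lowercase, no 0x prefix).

20

Key "o" = 6f is 1 byte ≤ B = 7; zero-pad to 7 bytes: K' = 6f 00 00 00 00 00 00.
K' ⊕ ipad = 59 36 36 36 36 36 36.  K' ⊕ opad = 33 5c 5c 5c 5c 5c 5c.
Inner input = (K'⊕ipad) ∥ m = 59 36 36 36 36 36 36 ∥ cb f6 28 70 cf.
Inner hash: sum = 89+54+54+54+54+54+54+203+246+40+112+207 = 1221; mod 256 = 197 → c5.
Outer input = (K'⊕opad) ∥ inner = 33 5c 5c 5c 5c 5c 5c ∥ c5.
Outer hash (tag): sum = 51+92+92+92+92+92+92+197 = 800; mod 256 = 32 → 20.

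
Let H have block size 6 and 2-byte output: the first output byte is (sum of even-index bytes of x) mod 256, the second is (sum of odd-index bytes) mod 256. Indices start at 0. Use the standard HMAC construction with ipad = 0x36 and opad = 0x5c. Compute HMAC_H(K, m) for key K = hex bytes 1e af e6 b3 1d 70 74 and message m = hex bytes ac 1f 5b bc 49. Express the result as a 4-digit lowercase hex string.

Key hex bytes 1e af e6 b3 1d 70 74 is 7 bytes > B = 6, so hash it first: H(key) = 95 d2, then zero-pad to 6 bytes: K' = 95 d2 00 00 00 00.
K' ⊕ ipad = a3 e4 36 36 36 36.  K' ⊕ opad = c9 8e 5c 5c 5c 5c.
Inner input = (K'⊕ipad) ∥ m = a3 e4 36 36 36 36 ∥ ac 1f 5b bc 49.
Inner hash: even-index sum = 607 mod 256 = 95; odd-index sum = 555 mod 256 = 43 → 5f 2b.
Outer input = (K'⊕opad) ∥ inner = c9 8e 5c 5c 5c 5c ∥ 5f 2b.
Outer hash (tag): even-index sum = 480 mod 256 = 224; odd-index sum = 369 mod 256 = 113 → e0 71.

e071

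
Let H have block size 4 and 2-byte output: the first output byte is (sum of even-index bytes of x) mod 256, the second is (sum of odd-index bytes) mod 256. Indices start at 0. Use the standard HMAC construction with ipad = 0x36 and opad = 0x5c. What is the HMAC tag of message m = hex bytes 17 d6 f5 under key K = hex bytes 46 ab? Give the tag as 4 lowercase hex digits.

Key hex bytes 46 ab is 2 bytes ≤ B = 4; zero-pad to 4 bytes: K' = 46 ab 00 00.
K' ⊕ ipad = 70 9d 36 36.  K' ⊕ opad = 1a f7 5c 5c.
Inner input = (K'⊕ipad) ∥ m = 70 9d 36 36 ∥ 17 d6 f5.
Inner hash: even-index sum = 434 mod 256 = 178; odd-index sum = 425 mod 256 = 169 → b2 a9.
Outer input = (K'⊕opad) ∥ inner = 1a f7 5c 5c ∥ b2 a9.
Outer hash (tag): even-index sum = 296 mod 256 = 40; odd-index sum = 508 mod 256 = 252 → 28 fc.

28fc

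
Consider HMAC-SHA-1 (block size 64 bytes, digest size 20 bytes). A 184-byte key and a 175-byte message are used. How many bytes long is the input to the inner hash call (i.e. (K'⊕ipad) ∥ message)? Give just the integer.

239

Key is 184 > 64 bytes, so it is hashed to 20 bytes then zero-padded to 64: |K'| = 64.
Inner input = (K'⊕ipad) ∥ m → 64 + 175 = 239 bytes.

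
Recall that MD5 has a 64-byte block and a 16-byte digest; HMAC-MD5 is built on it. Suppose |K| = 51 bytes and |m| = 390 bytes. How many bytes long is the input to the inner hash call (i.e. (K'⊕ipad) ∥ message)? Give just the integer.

454

Key is 51 ≤ 64 bytes, zero-padded: |K'| = 64.
Inner input = (K'⊕ipad) ∥ m → 64 + 390 = 454 bytes.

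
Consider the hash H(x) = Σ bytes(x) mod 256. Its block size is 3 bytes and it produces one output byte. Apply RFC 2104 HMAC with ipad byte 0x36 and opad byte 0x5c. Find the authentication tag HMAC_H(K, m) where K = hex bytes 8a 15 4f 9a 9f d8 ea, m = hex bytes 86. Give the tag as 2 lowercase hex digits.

Key hex bytes 8a 15 4f 9a 9f d8 ea is 7 bytes > B = 3, so hash it first: H(key) = e9, then zero-pad to 3 bytes: K' = e9 00 00.
K' ⊕ ipad = df 36 36.  K' ⊕ opad = b5 5c 5c.
Inner input = (K'⊕ipad) ∥ m = df 36 36 ∥ 86.
Inner hash: sum = 223+54+54+134 = 465; mod 256 = 209 → d1.
Outer input = (K'⊕opad) ∥ inner = b5 5c 5c ∥ d1.
Outer hash (tag): sum = 181+92+92+209 = 574; mod 256 = 62 → 3e.

3e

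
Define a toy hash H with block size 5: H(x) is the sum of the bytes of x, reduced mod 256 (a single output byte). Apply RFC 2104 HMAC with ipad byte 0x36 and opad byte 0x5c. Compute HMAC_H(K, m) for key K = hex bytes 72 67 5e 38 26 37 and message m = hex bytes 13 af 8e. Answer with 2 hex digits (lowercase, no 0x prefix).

Key hex bytes 72 67 5e 38 26 37 is 6 bytes > B = 5, so hash it first: H(key) = cc, then zero-pad to 5 bytes: K' = cc 00 00 00 00.
K' ⊕ ipad = fa 36 36 36 36.  K' ⊕ opad = 90 5c 5c 5c 5c.
Inner input = (K'⊕ipad) ∥ m = fa 36 36 36 36 ∥ 13 af 8e.
Inner hash: sum = 250+54+54+54+54+19+175+142 = 802; mod 256 = 34 → 22.
Outer input = (K'⊕opad) ∥ inner = 90 5c 5c 5c 5c ∥ 22.
Outer hash (tag): sum = 144+92+92+92+92+34 = 546; mod 256 = 34 → 22.

22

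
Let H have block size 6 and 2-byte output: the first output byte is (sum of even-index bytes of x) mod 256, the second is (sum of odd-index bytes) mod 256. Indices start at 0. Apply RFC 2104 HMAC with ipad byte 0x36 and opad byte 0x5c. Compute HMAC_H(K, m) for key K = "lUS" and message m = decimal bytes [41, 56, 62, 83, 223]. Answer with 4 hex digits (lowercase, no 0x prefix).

Key "lUS" = 6c 55 53 is 3 bytes ≤ B = 6; zero-pad to 6 bytes: K' = 6c 55 53 00 00 00.
K' ⊕ ipad = 5a 63 65 36 36 36.  K' ⊕ opad = 30 09 0f 5c 5c 5c.
Inner input = (K'⊕ipad) ∥ m = 5a 63 65 36 36 36 ∥ 29 38 3e 53 df.
Inner hash: even-index sum = 571 mod 256 = 59; odd-index sum = 346 mod 256 = 90 → 3b 5a.
Outer input = (K'⊕opad) ∥ inner = 30 09 0f 5c 5c 5c ∥ 3b 5a.
Outer hash (tag): even-index sum = 214 mod 256 = 214; odd-index sum = 283 mod 256 = 27 → d6 1b.

d61b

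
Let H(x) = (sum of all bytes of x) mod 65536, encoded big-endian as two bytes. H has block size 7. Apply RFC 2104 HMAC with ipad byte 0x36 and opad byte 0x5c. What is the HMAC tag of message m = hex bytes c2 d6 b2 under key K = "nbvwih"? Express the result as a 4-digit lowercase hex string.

01f8

Key "nbvwih" = 6e 62 76 77 69 68 is 6 bytes ≤ B = 7; zero-pad to 7 bytes: K' = 6e 62 76 77 69 68 00.
K' ⊕ ipad = 58 54 40 41 5f 5e 36.  K' ⊕ opad = 32 3e 2a 2b 35 34 5c.
Inner input = (K'⊕ipad) ∥ m = 58 54 40 41 5f 5e 36 ∥ c2 d6 b2.
Inner hash: sum = 88+84+64+65+95+94+54+194+214+178 = 1130 → 04 6a.
Outer input = (K'⊕opad) ∥ inner = 32 3e 2a 2b 35 34 5c ∥ 04 6a.
Outer hash (tag): sum = 50+62+42+43+53+52+92+4+106 = 504 → 01 f8.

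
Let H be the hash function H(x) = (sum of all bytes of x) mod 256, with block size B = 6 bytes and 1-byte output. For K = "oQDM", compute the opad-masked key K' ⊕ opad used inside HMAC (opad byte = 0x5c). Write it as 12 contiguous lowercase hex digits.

Key "oQDM" = 6f 51 44 4d is 4 bytes ≤ B = 6; zero-pad to 6 bytes: K' = 6f 51 44 4d 00 00.
XOR each byte with 0x5c: 6f⊕5c=33, 51⊕5c=0d, 44⊕5c=18, 4d⊕5c=11, 00⊕5c=5c, 00⊕5c=5c.

330d18115c5c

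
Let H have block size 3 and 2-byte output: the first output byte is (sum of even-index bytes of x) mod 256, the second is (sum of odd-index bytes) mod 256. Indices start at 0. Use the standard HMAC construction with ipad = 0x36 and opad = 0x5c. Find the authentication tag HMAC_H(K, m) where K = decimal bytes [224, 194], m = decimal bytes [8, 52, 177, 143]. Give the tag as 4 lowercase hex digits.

c56d

Key decimal bytes [224, 194] = e0 c2 is 2 bytes ≤ B = 3; zero-pad to 3 bytes: K' = e0 c2 00.
K' ⊕ ipad = d6 f4 36.  K' ⊕ opad = bc 9e 5c.
Inner input = (K'⊕ipad) ∥ m = d6 f4 36 ∥ 08 34 b1 8f.
Inner hash: even-index sum = 463 mod 256 = 207; odd-index sum = 429 mod 256 = 173 → cf ad.
Outer input = (K'⊕opad) ∥ inner = bc 9e 5c ∥ cf ad.
Outer hash (tag): even-index sum = 453 mod 256 = 197; odd-index sum = 365 mod 256 = 109 → c5 6d.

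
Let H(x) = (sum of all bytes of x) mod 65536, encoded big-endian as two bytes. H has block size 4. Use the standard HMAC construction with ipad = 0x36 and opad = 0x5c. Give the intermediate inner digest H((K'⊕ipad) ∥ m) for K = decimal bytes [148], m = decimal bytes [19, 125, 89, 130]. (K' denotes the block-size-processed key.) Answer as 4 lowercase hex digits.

Key decimal bytes [148] = 94 is 1 byte ≤ B = 4; zero-pad to 4 bytes: K' = 94 00 00 00.
K' ⊕ ipad = a2 36 36 36.
Inner input = a2 36 36 36 ∥ 13 7d 59 82.
Inner hash: sum = 162+54+54+54+19+125+89+130 = 687 → 02 af.

02af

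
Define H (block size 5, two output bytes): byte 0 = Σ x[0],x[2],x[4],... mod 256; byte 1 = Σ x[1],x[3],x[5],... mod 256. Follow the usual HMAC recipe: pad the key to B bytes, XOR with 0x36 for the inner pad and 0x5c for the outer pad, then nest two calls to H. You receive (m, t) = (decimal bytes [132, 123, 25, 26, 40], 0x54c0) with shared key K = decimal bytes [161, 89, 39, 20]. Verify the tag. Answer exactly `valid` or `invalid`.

invalid

Key decimal bytes [161, 89, 39, 20] = a1 59 27 14 is 4 bytes ≤ B = 5; zero-pad to 5 bytes: K' = a1 59 27 14 00.
K' ⊕ ipad = 97 6f 11 22 36; K' ⊕ opad = fd 05 7b 48 5c.
Inner hash: even-index sum = 371 mod 256 = 115; odd-index sum = 342 mod 256 = 86 → 73 56.
Outer hash (recomputed tag): even-index sum = 554 mod 256 = 42; odd-index sum = 192 mod 256 = 192 → 2a c0.
Recomputed tag = 2ac0; claimed = 54c0 → mismatch.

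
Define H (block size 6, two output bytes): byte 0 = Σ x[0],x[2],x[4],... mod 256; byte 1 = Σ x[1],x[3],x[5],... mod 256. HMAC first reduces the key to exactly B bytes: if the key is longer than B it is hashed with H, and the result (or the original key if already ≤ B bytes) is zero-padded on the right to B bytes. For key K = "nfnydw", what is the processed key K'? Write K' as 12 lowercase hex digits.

6e666e796477

Key "nfnydw" = 6e 66 6e 79 64 77 is exactly B = 6 bytes: K' = 6e 66 6e 79 64 77.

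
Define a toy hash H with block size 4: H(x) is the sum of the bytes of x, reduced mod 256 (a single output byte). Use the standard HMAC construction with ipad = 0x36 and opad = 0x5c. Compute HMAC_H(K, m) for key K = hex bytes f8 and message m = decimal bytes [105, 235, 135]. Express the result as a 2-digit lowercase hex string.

03

Key hex bytes f8 is 1 byte ≤ B = 4; zero-pad to 4 bytes: K' = f8 00 00 00.
K' ⊕ ipad = ce 36 36 36.  K' ⊕ opad = a4 5c 5c 5c.
Inner input = (K'⊕ipad) ∥ m = ce 36 36 36 ∥ 69 eb 87.
Inner hash: sum = 206+54+54+54+105+235+135 = 843; mod 256 = 75 → 4b.
Outer input = (K'⊕opad) ∥ inner = a4 5c 5c 5c ∥ 4b.
Outer hash (tag): sum = 164+92+92+92+75 = 515; mod 256 = 3 → 03.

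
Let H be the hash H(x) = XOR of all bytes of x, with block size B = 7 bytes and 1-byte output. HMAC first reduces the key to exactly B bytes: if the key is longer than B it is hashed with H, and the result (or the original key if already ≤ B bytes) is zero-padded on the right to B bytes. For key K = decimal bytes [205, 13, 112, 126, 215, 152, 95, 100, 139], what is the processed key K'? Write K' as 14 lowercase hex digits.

|K| = 9 > B = 7, so first hash the key.
H(K): XOR cd⊕0d⊕70⊕7e⊕d7⊕98⊕5f⊕64⊕8b = 31.
Zero-pad H(K) = 31 to 7 bytes: K' = 31 00 00 00 00 00 00.

31000000000000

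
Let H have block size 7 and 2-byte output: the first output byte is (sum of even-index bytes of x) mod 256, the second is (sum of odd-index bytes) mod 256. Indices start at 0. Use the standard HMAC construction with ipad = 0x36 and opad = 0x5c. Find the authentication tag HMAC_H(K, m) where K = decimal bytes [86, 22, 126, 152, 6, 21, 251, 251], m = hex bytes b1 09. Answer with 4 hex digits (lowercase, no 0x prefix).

Key decimal bytes [86, 22, 126, 152, 6, 21, 251, 251] = 56 16 7e 98 06 15 fb fb is 8 bytes > B = 7, so hash it first: H(key) = d5 be, then zero-pad to 7 bytes: K' = d5 be 00 00 00 00 00.
K' ⊕ ipad = e3 88 36 36 36 36 36.  K' ⊕ opad = 89 e2 5c 5c 5c 5c 5c.
Inner input = (K'⊕ipad) ∥ m = e3 88 36 36 36 36 36 ∥ b1 09.
Inner hash: even-index sum = 398 mod 256 = 142; odd-index sum = 421 mod 256 = 165 → 8e a5.
Outer input = (K'⊕opad) ∥ inner = 89 e2 5c 5c 5c 5c 5c ∥ 8e a5.
Outer hash (tag): even-index sum = 578 mod 256 = 66; odd-index sum = 552 mod 256 = 40 → 42 28.

4228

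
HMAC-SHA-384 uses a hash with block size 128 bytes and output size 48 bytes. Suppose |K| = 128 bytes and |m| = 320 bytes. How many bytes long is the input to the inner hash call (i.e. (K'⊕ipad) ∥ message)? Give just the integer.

448

Key is 128 ≤ 128 bytes, zero-padded: |K'| = 128.
Inner input = (K'⊕ipad) ∥ m → 128 + 320 = 448 bytes.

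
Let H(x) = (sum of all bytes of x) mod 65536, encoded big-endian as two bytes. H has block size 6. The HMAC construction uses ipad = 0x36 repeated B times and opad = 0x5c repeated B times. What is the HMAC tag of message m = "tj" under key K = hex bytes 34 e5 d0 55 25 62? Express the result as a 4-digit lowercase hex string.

Key hex bytes 34 e5 d0 55 25 62 is exactly B = 6 bytes: K' = 34 e5 d0 55 25 62.
K' ⊕ ipad = 02 d3 e6 63 13 54.  K' ⊕ opad = 68 b9 8c 09 79 3e.
Inner input = (K'⊕ipad) ∥ m = 02 d3 e6 63 13 54 ∥ 74 6a.
Inner hash: sum = 2+211+230+99+19+84+116+106 = 867 → 03 63.
Outer input = (K'⊕opad) ∥ inner = 68 b9 8c 09 79 3e ∥ 03 63.
Outer hash (tag): sum = 104+185+140+9+121+62+3+99 = 723 → 02 d3.

02d3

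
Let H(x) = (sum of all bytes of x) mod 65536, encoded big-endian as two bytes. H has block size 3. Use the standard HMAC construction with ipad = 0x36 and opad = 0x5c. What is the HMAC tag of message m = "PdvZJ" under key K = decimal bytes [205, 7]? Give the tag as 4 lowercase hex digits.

Key decimal bytes [205, 7] = cd 07 is 2 bytes ≤ B = 3; zero-pad to 3 bytes: K' = cd 07 00.
K' ⊕ ipad = fb 31 36.  K' ⊕ opad = 91 5b 5c.
Inner input = (K'⊕ipad) ∥ m = fb 31 36 ∥ 50 64 76 5a 4a.
Inner hash: sum = 251+49+54+80+100+118+90+74 = 816 → 03 30.
Outer input = (K'⊕opad) ∥ inner = 91 5b 5c ∥ 03 30.
Outer hash (tag): sum = 145+91+92+3+48 = 379 → 01 7b.

017b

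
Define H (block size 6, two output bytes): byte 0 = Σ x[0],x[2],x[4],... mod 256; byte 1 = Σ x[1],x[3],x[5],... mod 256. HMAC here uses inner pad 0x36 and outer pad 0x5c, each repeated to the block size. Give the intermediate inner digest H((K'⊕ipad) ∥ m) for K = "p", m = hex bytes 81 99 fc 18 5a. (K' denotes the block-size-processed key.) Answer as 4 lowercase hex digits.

8953

Key "p" = 70 is 1 byte ≤ B = 6; zero-pad to 6 bytes: K' = 70 00 00 00 00 00.
K' ⊕ ipad = 46 36 36 36 36 36.
Inner input = 46 36 36 36 36 36 ∥ 81 99 fc 18 5a.
Inner hash: even-index sum = 649 mod 256 = 137; odd-index sum = 339 mod 256 = 83 → 89 53.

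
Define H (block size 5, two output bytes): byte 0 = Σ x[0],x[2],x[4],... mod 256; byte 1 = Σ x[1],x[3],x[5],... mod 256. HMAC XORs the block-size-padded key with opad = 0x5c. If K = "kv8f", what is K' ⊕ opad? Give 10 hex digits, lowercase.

372a643a5c

Key "kv8f" = 6b 76 38 66 is 4 bytes ≤ B = 5; zero-pad to 5 bytes: K' = 6b 76 38 66 00.
XOR each byte with 0x5c: 6b⊕5c=37, 76⊕5c=2a, 38⊕5c=64, 66⊕5c=3a, 00⊕5c=5c.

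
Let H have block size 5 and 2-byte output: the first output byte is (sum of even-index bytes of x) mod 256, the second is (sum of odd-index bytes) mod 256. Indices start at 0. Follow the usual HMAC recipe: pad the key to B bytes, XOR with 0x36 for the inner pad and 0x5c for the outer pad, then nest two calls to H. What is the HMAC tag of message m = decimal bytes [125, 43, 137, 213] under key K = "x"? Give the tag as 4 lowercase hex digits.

4e72

Key "x" = 78 is 1 byte ≤ B = 5; zero-pad to 5 bytes: K' = 78 00 00 00 00.
K' ⊕ ipad = 4e 36 36 36 36.  K' ⊕ opad = 24 5c 5c 5c 5c.
Inner input = (K'⊕ipad) ∥ m = 4e 36 36 36 36 ∥ 7d 2b 89 d5.
Inner hash: even-index sum = 442 mod 256 = 186; odd-index sum = 370 mod 256 = 114 → ba 72.
Outer input = (K'⊕opad) ∥ inner = 24 5c 5c 5c 5c ∥ ba 72.
Outer hash (tag): even-index sum = 334 mod 256 = 78; odd-index sum = 370 mod 256 = 114 → 4e 72.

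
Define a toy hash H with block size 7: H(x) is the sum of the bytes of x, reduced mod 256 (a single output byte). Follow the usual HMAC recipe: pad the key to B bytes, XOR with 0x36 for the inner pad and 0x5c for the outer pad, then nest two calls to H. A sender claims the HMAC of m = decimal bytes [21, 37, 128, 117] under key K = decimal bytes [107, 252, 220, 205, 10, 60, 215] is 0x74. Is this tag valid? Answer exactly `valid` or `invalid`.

invalid

Key decimal bytes [107, 252, 220, 205, 10, 60, 215] = 6b fc dc cd 0a 3c d7 is exactly B = 7 bytes: K' = 6b fc dc cd 0a 3c d7.
K' ⊕ ipad = 5d ca ea fb 3c 0a e1; K' ⊕ opad = 37 a0 80 91 56 60 8b.
Inner hash: sum = 93+202+234+251+60+10+225+21+37+128+117 = 1378; mod 256 = 98 → 62.
Outer hash (recomputed tag): sum = 55+160+128+145+86+96+139+98 = 907; mod 256 = 139 → 8b.
Recomputed tag = 8b; claimed = 74 → mismatch.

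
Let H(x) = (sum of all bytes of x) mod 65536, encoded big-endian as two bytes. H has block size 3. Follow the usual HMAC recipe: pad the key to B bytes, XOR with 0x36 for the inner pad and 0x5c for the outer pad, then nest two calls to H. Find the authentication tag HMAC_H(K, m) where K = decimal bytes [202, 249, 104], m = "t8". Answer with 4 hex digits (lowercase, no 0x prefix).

Key decimal bytes [202, 249, 104] = ca f9 68 is exactly B = 3 bytes: K' = ca f9 68.
K' ⊕ ipad = fc cf 5e.  K' ⊕ opad = 96 a5 34.
Inner input = (K'⊕ipad) ∥ m = fc cf 5e ∥ 74 38.
Inner hash: sum = 252+207+94+116+56 = 725 → 02 d5.
Outer input = (K'⊕opad) ∥ inner = 96 a5 34 ∥ 02 d5.
Outer hash (tag): sum = 150+165+52+2+213 = 582 → 02 46.

0246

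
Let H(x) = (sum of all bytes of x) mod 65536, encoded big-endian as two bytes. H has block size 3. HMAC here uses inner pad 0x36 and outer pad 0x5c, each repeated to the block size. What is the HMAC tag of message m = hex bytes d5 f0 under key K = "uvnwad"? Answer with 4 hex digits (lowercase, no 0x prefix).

0257

Key "uvnwad" = 75 76 6e 77 61 64 is 6 bytes > B = 3, so hash it first: H(key) = 02 95, then zero-pad to 3 bytes: K' = 02 95 00.
K' ⊕ ipad = 34 a3 36.  K' ⊕ opad = 5e c9 5c.
Inner input = (K'⊕ipad) ∥ m = 34 a3 36 ∥ d5 f0.
Inner hash: sum = 52+163+54+213+240 = 722 → 02 d2.
Outer input = (K'⊕opad) ∥ inner = 5e c9 5c ∥ 02 d2.
Outer hash (tag): sum = 94+201+92+2+210 = 599 → 02 57.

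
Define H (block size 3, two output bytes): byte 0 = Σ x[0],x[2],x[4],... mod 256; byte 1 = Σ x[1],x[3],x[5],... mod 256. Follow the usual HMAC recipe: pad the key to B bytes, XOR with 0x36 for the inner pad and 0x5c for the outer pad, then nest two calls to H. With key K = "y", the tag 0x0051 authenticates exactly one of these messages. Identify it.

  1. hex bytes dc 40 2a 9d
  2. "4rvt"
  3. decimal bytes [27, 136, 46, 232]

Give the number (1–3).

Key "y" = 79 is 1 byte ≤ B = 3; zero-pad to 3 bytes: K' = 79 00 00.
K' ⊕ ipad = 4f 36 36; K' ⊕ opad = 25 5c 5c.
m1: inner = H(4f 36 36 dc 40 2a 9d) = 62 3c; tag = H(25 5c 5c 62 3c) = bdbe
m2: inner = H(4f 36 36 34 72 76 74) = 6b e0; tag = H(25 5c 5c 6b e0) = 61c7
m3: inner = H(4f 36 36 1b 88 2e e8) = f5 7f; tag = H(25 5c 5c f5 7f) = 0051 ← matches

3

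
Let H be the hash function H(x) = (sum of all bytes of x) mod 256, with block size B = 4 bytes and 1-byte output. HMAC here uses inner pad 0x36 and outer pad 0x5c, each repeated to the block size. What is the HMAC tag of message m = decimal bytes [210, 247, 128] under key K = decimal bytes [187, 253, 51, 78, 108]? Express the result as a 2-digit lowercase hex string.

Key decimal bytes [187, 253, 51, 78, 108] = bb fd 33 4e 6c is 5 bytes > B = 4, so hash it first: H(key) = a5, then zero-pad to 4 bytes: K' = a5 00 00 00.
K' ⊕ ipad = 93 36 36 36.  K' ⊕ opad = f9 5c 5c 5c.
Inner input = (K'⊕ipad) ∥ m = 93 36 36 36 ∥ d2 f7 80.
Inner hash: sum = 147+54+54+54+210+247+128 = 894; mod 256 = 126 → 7e.
Outer input = (K'⊕opad) ∥ inner = f9 5c 5c 5c ∥ 7e.
Outer hash (tag): sum = 249+92+92+92+126 = 651; mod 256 = 139 → 8b.

8b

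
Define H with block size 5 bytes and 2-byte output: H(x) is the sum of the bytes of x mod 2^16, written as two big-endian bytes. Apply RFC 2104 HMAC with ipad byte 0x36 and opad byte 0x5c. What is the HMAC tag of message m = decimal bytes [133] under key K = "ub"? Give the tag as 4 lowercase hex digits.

Key "ub" = 75 62 is 2 bytes ≤ B = 5; zero-pad to 5 bytes: K' = 75 62 00 00 00.
K' ⊕ ipad = 43 54 36 36 36.  K' ⊕ opad = 29 3e 5c 5c 5c.
Inner input = (K'⊕ipad) ∥ m = 43 54 36 36 36 ∥ 85.
Inner hash: sum = 67+84+54+54+54+133 = 446 → 01 be.
Outer input = (K'⊕opad) ∥ inner = 29 3e 5c 5c 5c ∥ 01 be.
Outer hash (tag): sum = 41+62+92+92+92+1+190 = 570 → 02 3a.

023a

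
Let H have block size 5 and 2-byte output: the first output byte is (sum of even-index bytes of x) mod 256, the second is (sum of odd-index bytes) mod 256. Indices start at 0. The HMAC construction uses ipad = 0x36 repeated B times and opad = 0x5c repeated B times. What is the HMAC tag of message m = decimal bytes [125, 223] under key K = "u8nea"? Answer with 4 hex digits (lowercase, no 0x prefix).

Key "u8nea" = 75 38 6e 65 61 is exactly B = 5 bytes: K' = 75 38 6e 65 61.
K' ⊕ ipad = 43 0e 58 53 57.  K' ⊕ opad = 29 64 32 39 3d.
Inner input = (K'⊕ipad) ∥ m = 43 0e 58 53 57 ∥ 7d df.
Inner hash: even-index sum = 465 mod 256 = 209; odd-index sum = 222 mod 256 = 222 → d1 de.
Outer input = (K'⊕opad) ∥ inner = 29 64 32 39 3d ∥ d1 de.
Outer hash (tag): even-index sum = 374 mod 256 = 118; odd-index sum = 366 mod 256 = 110 → 76 6e.

766e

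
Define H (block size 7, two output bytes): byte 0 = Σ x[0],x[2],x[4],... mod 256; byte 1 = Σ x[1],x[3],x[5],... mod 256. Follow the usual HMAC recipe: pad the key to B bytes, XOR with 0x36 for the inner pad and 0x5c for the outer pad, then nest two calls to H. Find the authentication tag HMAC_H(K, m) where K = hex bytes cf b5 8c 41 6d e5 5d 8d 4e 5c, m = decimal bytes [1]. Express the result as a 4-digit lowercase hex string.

Key hex bytes cf b5 8c 41 6d e5 5d 8d 4e 5c is 10 bytes > B = 7, so hash it first: H(key) = 73 c4, then zero-pad to 7 bytes: K' = 73 c4 00 00 00 00 00.
K' ⊕ ipad = 45 f2 36 36 36 36 36.  K' ⊕ opad = 2f 98 5c 5c 5c 5c 5c.
Inner input = (K'⊕ipad) ∥ m = 45 f2 36 36 36 36 36 ∥ 01.
Inner hash: even-index sum = 231 mod 256 = 231; odd-index sum = 351 mod 256 = 95 → e7 5f.
Outer input = (K'⊕opad) ∥ inner = 2f 98 5c 5c 5c 5c 5c ∥ e7 5f.
Outer hash (tag): even-index sum = 418 mod 256 = 162; odd-index sum = 567 mod 256 = 55 → a2 37.

a237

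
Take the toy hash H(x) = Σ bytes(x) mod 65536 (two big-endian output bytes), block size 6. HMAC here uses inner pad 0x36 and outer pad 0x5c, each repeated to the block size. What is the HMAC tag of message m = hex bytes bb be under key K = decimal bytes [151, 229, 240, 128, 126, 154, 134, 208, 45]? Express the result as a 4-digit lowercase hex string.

Key decimal bytes [151, 229, 240, 128, 126, 154, 134, 208, 45] = 97 e5 f0 80 7e 9a 86 d0 2d is 9 bytes > B = 6, so hash it first: H(key) = 05 87, then zero-pad to 6 bytes: K' = 05 87 00 00 00 00.
K' ⊕ ipad = 33 b1 36 36 36 36.  K' ⊕ opad = 59 db 5c 5c 5c 5c.
Inner input = (K'⊕ipad) ∥ m = 33 b1 36 36 36 36 ∥ bb be.
Inner hash: sum = 51+177+54+54+54+54+187+190 = 821 → 03 35.
Outer input = (K'⊕opad) ∥ inner = 59 db 5c 5c 5c 5c ∥ 03 35.
Outer hash (tag): sum = 89+219+92+92+92+92+3+53 = 732 → 02 dc.

02dc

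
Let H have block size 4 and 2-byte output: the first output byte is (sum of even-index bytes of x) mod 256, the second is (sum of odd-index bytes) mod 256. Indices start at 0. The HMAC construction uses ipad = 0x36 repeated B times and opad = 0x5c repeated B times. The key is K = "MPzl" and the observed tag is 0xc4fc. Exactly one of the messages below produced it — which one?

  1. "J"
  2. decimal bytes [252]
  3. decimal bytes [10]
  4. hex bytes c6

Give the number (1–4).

4

Key "MPzl" = 4d 50 7a 6c is exactly B = 4 bytes: K' = 4d 50 7a 6c.
K' ⊕ ipad = 7b 66 4c 5a; K' ⊕ opad = 11 0c 26 30.
m1: inner = H(7b 66 4c 5a 4a) = 11 c0; tag = H(11 0c 26 30 11 c0) = 48fc
m2: inner = H(7b 66 4c 5a fc) = c3 c0; tag = H(11 0c 26 30 c3 c0) = fafc
m3: inner = H(7b 66 4c 5a 0a) = d1 c0; tag = H(11 0c 26 30 d1 c0) = 08fc
m4: inner = H(7b 66 4c 5a c6) = 8d c0; tag = H(11 0c 26 30 8d c0) = c4fc ← matches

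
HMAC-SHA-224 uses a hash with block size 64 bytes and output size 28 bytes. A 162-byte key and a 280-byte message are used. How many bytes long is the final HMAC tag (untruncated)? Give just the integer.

28

The tag is one SHA-224 digest: 28 bytes.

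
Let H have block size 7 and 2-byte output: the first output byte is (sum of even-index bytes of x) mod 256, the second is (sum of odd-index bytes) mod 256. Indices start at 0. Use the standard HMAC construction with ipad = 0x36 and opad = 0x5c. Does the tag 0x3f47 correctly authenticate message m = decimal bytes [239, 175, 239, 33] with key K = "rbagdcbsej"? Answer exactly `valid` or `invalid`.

Key "rbagdcbsej" = 72 62 61 67 64 63 62 73 65 6a is 10 bytes > B = 7, so hash it first: H(key) = fe 09, then zero-pad to 7 bytes: K' = fe 09 00 00 00 00 00.
K' ⊕ ipad = c8 3f 36 36 36 36 36; K' ⊕ opad = a2 55 5c 5c 5c 5c 5c.
Inner hash: even-index sum = 570 mod 256 = 58; odd-index sum = 649 mod 256 = 137 → 3a 89.
Outer hash (recomputed tag): even-index sum = 575 mod 256 = 63; odd-index sum = 327 mod 256 = 71 → 3f 47.
Recomputed tag = 3f47; claimed = 3f47 → match.

valid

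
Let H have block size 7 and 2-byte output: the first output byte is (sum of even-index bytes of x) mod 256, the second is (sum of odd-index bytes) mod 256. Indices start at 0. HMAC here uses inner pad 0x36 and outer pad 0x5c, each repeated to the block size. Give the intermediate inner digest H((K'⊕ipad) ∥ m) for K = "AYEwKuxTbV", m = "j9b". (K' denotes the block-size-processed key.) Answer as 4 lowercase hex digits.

7811

Key "AYEwKuxTbV" = 41 59 45 77 4b 75 78 54 62 56 is 10 bytes > B = 7, so hash it first: H(key) = ab ef, then zero-pad to 7 bytes: K' = ab ef 00 00 00 00 00.
K' ⊕ ipad = 9d d9 36 36 36 36 36.
Inner input = 9d d9 36 36 36 36 36 ∥ 6a 39 62.
Inner hash: even-index sum = 376 mod 256 = 120; odd-index sum = 529 mod 256 = 17 → 78 11.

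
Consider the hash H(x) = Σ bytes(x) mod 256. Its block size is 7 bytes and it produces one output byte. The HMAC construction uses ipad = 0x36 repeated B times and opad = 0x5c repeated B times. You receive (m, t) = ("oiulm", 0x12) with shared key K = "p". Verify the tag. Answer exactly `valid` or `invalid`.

invalid

Key "p" = 70 is 1 byte ≤ B = 7; zero-pad to 7 bytes: K' = 70 00 00 00 00 00 00.
K' ⊕ ipad = 46 36 36 36 36 36 36; K' ⊕ opad = 2c 5c 5c 5c 5c 5c 5c.
Inner hash: sum = 70+54+54+54+54+54+54+111+105+117+108+109 = 944; mod 256 = 176 → b0.
Outer hash (recomputed tag): sum = 44+92+92+92+92+92+92+176 = 772; mod 256 = 4 → 04.
Recomputed tag = 04; claimed = 12 → mismatch.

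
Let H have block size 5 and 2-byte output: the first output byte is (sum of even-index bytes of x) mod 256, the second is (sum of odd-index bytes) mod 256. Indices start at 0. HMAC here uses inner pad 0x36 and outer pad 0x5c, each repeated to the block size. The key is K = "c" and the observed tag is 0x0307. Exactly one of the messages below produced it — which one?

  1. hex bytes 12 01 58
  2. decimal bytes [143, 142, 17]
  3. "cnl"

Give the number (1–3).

Key "c" = 63 is 1 byte ≤ B = 5; zero-pad to 5 bytes: K' = 63 00 00 00 00.
K' ⊕ ipad = 55 36 36 36 36; K' ⊕ opad = 3f 5c 5c 5c 5c.
m1: inner = H(55 36 36 36 36 12 01 58) = c2 d6; tag = H(3f 5c 5c 5c 5c c2 d6) = cd7a
m2: inner = H(55 36 36 36 36 8f 8e 11) = 4f 0c; tag = H(3f 5c 5c 5c 5c 4f 0c) = 0307 ← matches
m3: inner = H(55 36 36 36 36 63 6e 6c) = 2f 3b; tag = H(3f 5c 5c 5c 5c 2f 3b) = 32e7

2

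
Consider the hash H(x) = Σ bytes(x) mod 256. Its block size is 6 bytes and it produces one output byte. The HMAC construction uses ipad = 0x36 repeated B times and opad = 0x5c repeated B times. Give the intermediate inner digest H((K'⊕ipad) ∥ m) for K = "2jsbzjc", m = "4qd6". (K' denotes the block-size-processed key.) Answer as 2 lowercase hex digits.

Key "2jsbzjc" = 32 6a 73 62 7a 6a 63 is 7 bytes > B = 6, so hash it first: H(key) = b8, then zero-pad to 6 bytes: K' = b8 00 00 00 00 00.
K' ⊕ ipad = 8e 36 36 36 36 36.
Inner input = 8e 36 36 36 36 36 ∥ 34 71 64 36.
Inner hash: sum = 142+54+54+54+54+54+52+113+100+54 = 731; mod 256 = 219 → db.

db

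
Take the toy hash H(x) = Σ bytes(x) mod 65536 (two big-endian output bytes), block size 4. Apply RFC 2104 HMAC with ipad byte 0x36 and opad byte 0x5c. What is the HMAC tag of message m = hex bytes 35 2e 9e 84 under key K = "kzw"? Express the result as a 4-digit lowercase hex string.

018b

Key "kzw" = 6b 7a 77 is 3 bytes ≤ B = 4; zero-pad to 4 bytes: K' = 6b 7a 77 00.
K' ⊕ ipad = 5d 4c 41 36.  K' ⊕ opad = 37 26 2b 5c.
Inner input = (K'⊕ipad) ∥ m = 5d 4c 41 36 ∥ 35 2e 9e 84.
Inner hash: sum = 93+76+65+54+53+46+158+132 = 677 → 02 a5.
Outer input = (K'⊕opad) ∥ inner = 37 26 2b 5c ∥ 02 a5.
Outer hash (tag): sum = 55+38+43+92+2+165 = 395 → 01 8b.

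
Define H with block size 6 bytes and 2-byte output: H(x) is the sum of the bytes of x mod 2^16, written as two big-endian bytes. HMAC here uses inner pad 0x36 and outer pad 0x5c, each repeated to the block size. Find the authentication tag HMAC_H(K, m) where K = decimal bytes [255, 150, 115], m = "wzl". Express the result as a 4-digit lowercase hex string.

0360

Key decimal bytes [255, 150, 115] = ff 96 73 is 3 bytes ≤ B = 6; zero-pad to 6 bytes: K' = ff 96 73 00 00 00.
K' ⊕ ipad = c9 a0 45 36 36 36.  K' ⊕ opad = a3 ca 2f 5c 5c 5c.
Inner input = (K'⊕ipad) ∥ m = c9 a0 45 36 36 36 ∥ 77 7a 6c.
Inner hash: sum = 201+160+69+54+54+54+119+122+108 = 941 → 03 ad.
Outer input = (K'⊕opad) ∥ inner = a3 ca 2f 5c 5c 5c ∥ 03 ad.
Outer hash (tag): sum = 163+202+47+92+92+92+3+173 = 864 → 03 60.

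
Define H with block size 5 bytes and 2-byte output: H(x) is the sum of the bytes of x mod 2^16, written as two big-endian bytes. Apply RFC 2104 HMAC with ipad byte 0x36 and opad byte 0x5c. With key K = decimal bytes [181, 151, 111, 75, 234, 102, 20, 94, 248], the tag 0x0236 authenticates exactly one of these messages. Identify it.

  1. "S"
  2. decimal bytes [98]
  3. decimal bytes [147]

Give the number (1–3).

2

Key decimal bytes [181, 151, 111, 75, 234, 102, 20, 94, 248] = b5 97 6f 4b ea 66 14 5e f8 is 9 bytes > B = 5, so hash it first: H(key) = 04 c0, then zero-pad to 5 bytes: K' = 04 c0 00 00 00.
K' ⊕ ipad = 32 f6 36 36 36; K' ⊕ opad = 58 9c 5c 5c 5c.
m1: inner = H(32 f6 36 36 36 53) = 02 1d; tag = H(58 9c 5c 5c 5c 02 1d) = 0227
m2: inner = H(32 f6 36 36 36 62) = 02 2c; tag = H(58 9c 5c 5c 5c 02 2c) = 0236 ← matches
m3: inner = H(32 f6 36 36 36 93) = 02 5d; tag = H(58 9c 5c 5c 5c 02 5d) = 0267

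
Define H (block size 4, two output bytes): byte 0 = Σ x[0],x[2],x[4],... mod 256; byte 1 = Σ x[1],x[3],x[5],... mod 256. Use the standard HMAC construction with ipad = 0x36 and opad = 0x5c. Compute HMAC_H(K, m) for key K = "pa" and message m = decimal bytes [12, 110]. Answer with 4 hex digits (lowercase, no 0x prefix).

Key "pa" = 70 61 is 2 bytes ≤ B = 4; zero-pad to 4 bytes: K' = 70 61 00 00.
K' ⊕ ipad = 46 57 36 36.  K' ⊕ opad = 2c 3d 5c 5c.
Inner input = (K'⊕ipad) ∥ m = 46 57 36 36 ∥ 0c 6e.
Inner hash: even-index sum = 136 mod 256 = 136; odd-index sum = 251 mod 256 = 251 → 88 fb.
Outer input = (K'⊕opad) ∥ inner = 2c 3d 5c 5c ∥ 88 fb.
Outer hash (tag): even-index sum = 272 mod 256 = 16; odd-index sum = 404 mod 256 = 148 → 10 94.

1094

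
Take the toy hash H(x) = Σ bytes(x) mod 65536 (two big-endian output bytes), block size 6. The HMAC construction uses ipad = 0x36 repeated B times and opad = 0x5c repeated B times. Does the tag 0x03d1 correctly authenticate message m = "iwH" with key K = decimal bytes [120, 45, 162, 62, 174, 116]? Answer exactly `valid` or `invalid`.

invalid

Key decimal bytes [120, 45, 162, 62, 174, 116] = 78 2d a2 3e ae 74 is exactly B = 6 bytes: K' = 78 2d a2 3e ae 74.
K' ⊕ ipad = 4e 1b 94 08 98 42; K' ⊕ opad = 24 71 fe 62 f2 28.
Inner hash: sum = 78+27+148+8+152+66+105+119+72 = 775 → 03 07.
Outer hash (recomputed tag): sum = 36+113+254+98+242+40+3+7 = 793 → 03 19.
Recomputed tag = 0319; claimed = 03d1 → mismatch.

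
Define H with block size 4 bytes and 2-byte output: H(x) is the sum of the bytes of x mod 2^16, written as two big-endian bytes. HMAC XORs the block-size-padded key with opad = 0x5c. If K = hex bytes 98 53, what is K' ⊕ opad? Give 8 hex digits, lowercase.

Key hex bytes 98 53 is 2 bytes ≤ B = 4; zero-pad to 4 bytes: K' = 98 53 00 00.
XOR each byte with 0x5c: 98⊕5c=c4, 53⊕5c=0f, 00⊕5c=5c, 00⊕5c=5c.

c40f5c5c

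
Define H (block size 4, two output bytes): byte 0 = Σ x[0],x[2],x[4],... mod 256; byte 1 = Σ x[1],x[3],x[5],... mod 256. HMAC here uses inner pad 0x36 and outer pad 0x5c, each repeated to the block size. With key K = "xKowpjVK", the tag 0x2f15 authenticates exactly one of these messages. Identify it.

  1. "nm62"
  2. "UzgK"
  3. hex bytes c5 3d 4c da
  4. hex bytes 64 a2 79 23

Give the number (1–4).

Key "xKowpjVK" = 78 4b 6f 77 70 6a 56 4b is 8 bytes > B = 4, so hash it first: H(key) = ad 77, then zero-pad to 4 bytes: K' = ad 77 00 00.
K' ⊕ ipad = 9b 41 36 36; K' ⊕ opad = f1 2b 5c 5c.
m1: inner = H(9b 41 36 36 6e 6d 36 32) = 75 16; tag = H(f1 2b 5c 5c 75 16) = c29d
m2: inner = H(9b 41 36 36 55 7a 67 4b) = 8d 3c; tag = H(f1 2b 5c 5c 8d 3c) = dac3
m3: inner = H(9b 41 36 36 c5 3d 4c da) = e2 8e; tag = H(f1 2b 5c 5c e2 8e) = 2f15 ← matches
m4: inner = H(9b 41 36 36 64 a2 79 23) = ae 3c; tag = H(f1 2b 5c 5c ae 3c) = fbc3

3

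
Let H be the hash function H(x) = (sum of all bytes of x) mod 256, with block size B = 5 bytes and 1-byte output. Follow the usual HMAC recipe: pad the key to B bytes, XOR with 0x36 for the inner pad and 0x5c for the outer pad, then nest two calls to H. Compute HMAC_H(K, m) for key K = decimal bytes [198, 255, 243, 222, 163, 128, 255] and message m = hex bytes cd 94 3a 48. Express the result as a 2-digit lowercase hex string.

9d

Key decimal bytes [198, 255, 243, 222, 163, 128, 255] = c6 ff f3 de a3 80 ff is 7 bytes > B = 5, so hash it first: H(key) = b8, then zero-pad to 5 bytes: K' = b8 00 00 00 00.
K' ⊕ ipad = 8e 36 36 36 36.  K' ⊕ opad = e4 5c 5c 5c 5c.
Inner input = (K'⊕ipad) ∥ m = 8e 36 36 36 36 ∥ cd 94 3a 48.
Inner hash: sum = 142+54+54+54+54+205+148+58+72 = 841; mod 256 = 73 → 49.
Outer input = (K'⊕opad) ∥ inner = e4 5c 5c 5c 5c ∥ 49.
Outer hash (tag): sum = 228+92+92+92+92+73 = 669; mod 256 = 157 → 9d.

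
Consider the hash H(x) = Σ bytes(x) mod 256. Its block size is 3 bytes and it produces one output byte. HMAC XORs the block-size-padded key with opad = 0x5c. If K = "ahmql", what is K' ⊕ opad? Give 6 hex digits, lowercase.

4f5c5c

Key "ahmql" = 61 68 6d 71 6c is 5 bytes > B = 3, so hash it first: H(key) = 13, then zero-pad to 3 bytes: K' = 13 00 00.
XOR each byte with 0x5c: 13⊕5c=4f, 00⊕5c=5c, 00⊕5c=5c.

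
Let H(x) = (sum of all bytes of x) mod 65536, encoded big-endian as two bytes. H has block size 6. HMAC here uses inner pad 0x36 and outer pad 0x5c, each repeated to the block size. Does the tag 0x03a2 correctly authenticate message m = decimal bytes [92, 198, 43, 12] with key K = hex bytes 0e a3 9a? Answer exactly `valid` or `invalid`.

valid

Key hex bytes 0e a3 9a is 3 bytes ≤ B = 6; zero-pad to 6 bytes: K' = 0e a3 9a 00 00 00.
K' ⊕ ipad = 38 95 ac 36 36 36; K' ⊕ opad = 52 ff c6 5c 5c 5c.
Inner hash: sum = 56+149+172+54+54+54+92+198+43+12 = 884 → 03 74.
Outer hash (recomputed tag): sum = 82+255+198+92+92+92+3+116 = 930 → 03 a2.
Recomputed tag = 03a2; claimed = 03a2 → match.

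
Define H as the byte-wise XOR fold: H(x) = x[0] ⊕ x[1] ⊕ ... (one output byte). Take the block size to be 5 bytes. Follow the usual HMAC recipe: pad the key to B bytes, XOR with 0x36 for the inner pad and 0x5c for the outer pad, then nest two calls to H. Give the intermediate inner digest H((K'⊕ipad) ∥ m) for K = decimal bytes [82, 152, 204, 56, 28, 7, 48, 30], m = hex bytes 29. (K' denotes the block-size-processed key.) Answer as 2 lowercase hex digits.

14

Key decimal bytes [82, 152, 204, 56, 28, 7, 48, 30] = 52 98 cc 38 1c 07 30 1e is 8 bytes > B = 5, so hash it first: H(key) = 0b, then zero-pad to 5 bytes: K' = 0b 00 00 00 00.
K' ⊕ ipad = 3d 36 36 36 36.
Inner input = 3d 36 36 36 36 ∥ 29.
Inner hash: XOR 3d⊕36⊕36⊕36⊕36⊕29 = 14.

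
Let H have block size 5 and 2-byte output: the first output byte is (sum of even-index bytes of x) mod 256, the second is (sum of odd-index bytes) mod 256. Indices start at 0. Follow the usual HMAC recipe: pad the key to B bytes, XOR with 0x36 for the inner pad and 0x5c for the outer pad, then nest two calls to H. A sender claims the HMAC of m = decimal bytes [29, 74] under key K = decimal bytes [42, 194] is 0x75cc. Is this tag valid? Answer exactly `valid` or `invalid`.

Key decimal bytes [42, 194] = 2a c2 is 2 bytes ≤ B = 5; zero-pad to 5 bytes: K' = 2a c2 00 00 00.
K' ⊕ ipad = 1c f4 36 36 36; K' ⊕ opad = 76 9e 5c 5c 5c.
Inner hash: even-index sum = 210 mod 256 = 210; odd-index sum = 327 mod 256 = 71 → d2 47.
Outer hash (recomputed tag): even-index sum = 373 mod 256 = 117; odd-index sum = 460 mod 256 = 204 → 75 cc.
Recomputed tag = 75cc; claimed = 75cc → match.

valid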